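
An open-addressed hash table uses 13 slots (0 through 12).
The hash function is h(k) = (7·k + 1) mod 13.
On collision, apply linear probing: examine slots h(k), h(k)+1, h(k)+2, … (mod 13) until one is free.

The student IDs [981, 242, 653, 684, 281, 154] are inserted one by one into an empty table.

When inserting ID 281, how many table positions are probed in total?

981: h=4 -> slot 4
242: h=5 -> slot 5
653: h=9 -> slot 9
684: h=5, probe 5,6 -> slot 6
281: h=5, probe 5,6,7 -> slot 7
154: h=0 -> slot 0
Table: [154, ., ., ., 981, 242, 684, 281, ., 653, ., ., .]

3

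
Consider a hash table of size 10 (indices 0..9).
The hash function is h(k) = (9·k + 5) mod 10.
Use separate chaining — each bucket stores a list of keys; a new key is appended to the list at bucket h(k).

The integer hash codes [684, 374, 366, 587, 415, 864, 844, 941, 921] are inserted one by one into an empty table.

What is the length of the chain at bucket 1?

4

684 -> bucket 1
374 -> bucket 1 (collision)
366 -> bucket 9
587 -> bucket 8
415 -> bucket 0
864 -> bucket 1 (collision)
844 -> bucket 1 (collision)
941 -> bucket 4
921 -> bucket 4 (collision)
Final buckets:
0: 415
1: 684 -> 374 -> 864 -> 844
2: -
3: -
4: 941 -> 921
5: -
6: -
7: -
8: 587
9: 366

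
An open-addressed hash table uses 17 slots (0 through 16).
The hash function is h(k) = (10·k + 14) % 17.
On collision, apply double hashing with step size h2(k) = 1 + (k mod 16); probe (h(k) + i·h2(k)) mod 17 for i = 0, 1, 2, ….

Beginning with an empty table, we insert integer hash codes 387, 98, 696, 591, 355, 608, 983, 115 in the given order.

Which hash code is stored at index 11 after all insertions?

98

387 hashes to 8; slot 8 is free => place at 8.
98 hashes to 8, h2=3; 8 taken => place at 11.
696 hashes to 4; slot 4 is free => place at 4.
591 hashes to 8, h2=16; 8 taken => place at 7.
355 hashes to 11, h2=4; 11 taken => place at 15.
608 hashes to 8, h2=1; 8 taken => place at 9.
983 hashes to 1; slot 1 is free => place at 1.
115 hashes to 8, h2=4; 8 taken => place at 12.
Table: [-, 983, -, -, 696, -, -, 591, 387, 608, -, 98, 115, -, -, 355, -]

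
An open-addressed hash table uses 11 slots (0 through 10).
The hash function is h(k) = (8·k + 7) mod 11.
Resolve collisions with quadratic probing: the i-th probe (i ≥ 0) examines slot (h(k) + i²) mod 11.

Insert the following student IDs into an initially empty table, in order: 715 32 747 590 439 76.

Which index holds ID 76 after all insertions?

4

715: h=7 → slot 7
32: h=10 → slot 10
747: h=10, probe 10,0 → slot 0
590: h=8 → slot 8
439: h=10, probe 10,0,3 → slot 3
76: h=10, probe 10,0,3,8,4 → slot 4
Table: [747, _, _, 439, 76, _, _, 715, 590, _, 32]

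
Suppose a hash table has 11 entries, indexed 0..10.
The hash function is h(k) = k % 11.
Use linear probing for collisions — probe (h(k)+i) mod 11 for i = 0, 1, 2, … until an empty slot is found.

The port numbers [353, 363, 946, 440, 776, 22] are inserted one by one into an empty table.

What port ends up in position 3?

Insert 353: h=1, slot 1 empty => index 1.
Insert 363: h=0, slot 0 empty => index 0.
Insert 946: h=0, slots 0,1 occupied => index 2.
Insert 440: h=0, slots 0,1,2 occupied => index 3.
Insert 776: h=6, slot 6 empty => index 6.
Insert 22: h=0, slots 0,1,2,3 occupied => index 4.
Table: [363, 353, 946, 440, 22, ., 776, ., ., ., .]

440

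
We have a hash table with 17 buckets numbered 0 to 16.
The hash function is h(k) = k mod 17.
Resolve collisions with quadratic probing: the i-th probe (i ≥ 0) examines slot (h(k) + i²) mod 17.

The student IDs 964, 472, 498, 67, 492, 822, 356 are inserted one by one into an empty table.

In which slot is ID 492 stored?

Insert 964: h=12, slot 12 empty => index 12.
Insert 472: h=13, slot 13 empty => index 13.
Insert 498: h=5, slot 5 empty => index 5.
Insert 67: h=16, slot 16 empty => index 16.
Insert 492: h=16, slot 16 occupied => index 0.
Insert 822: h=6, slot 6 empty => index 6.
Insert 356: h=16, slots 16,0 occupied => index 3.
Table: [492, ., ., 356, ., 498, 822, ., ., ., ., ., 964, 472, ., ., 67]

0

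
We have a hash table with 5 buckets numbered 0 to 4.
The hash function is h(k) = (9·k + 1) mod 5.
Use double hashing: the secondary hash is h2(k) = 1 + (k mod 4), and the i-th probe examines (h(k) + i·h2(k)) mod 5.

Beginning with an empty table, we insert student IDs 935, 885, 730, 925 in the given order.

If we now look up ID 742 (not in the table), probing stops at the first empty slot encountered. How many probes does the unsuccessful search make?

935: h=1 -> slot 1
885: h=1, h2=2, probe 1,3 -> slot 3
730: h=1, h2=3, probe 1,4 -> slot 4
925: h=1, h2=2, probe 1,3,0 -> slot 0
Table: [925, 935, ., 885, 730]
Lookup 742: h=4, h2=3, probe 4,2 → slot 2 empty, not found.

2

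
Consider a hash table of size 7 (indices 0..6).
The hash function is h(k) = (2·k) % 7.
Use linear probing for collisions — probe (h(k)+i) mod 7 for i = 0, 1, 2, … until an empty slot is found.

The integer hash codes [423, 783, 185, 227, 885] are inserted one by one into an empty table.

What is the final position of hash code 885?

423 hashes to 6; slot 6 is free → place at 6.
783 hashes to 5; slot 5 is free → place at 5.
185 hashes to 6; 6 taken → place at 0.
227 hashes to 6; 6,0 taken → place at 1.
885 hashes to 6; 6,0,1 taken → place at 2.
Table: [185, 227, 885, —, —, 783, 423]

2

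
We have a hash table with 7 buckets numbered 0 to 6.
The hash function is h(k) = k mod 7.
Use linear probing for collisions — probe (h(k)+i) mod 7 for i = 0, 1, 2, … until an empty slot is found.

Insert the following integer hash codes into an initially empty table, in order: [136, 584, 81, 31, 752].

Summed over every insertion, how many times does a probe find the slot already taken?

136: h=3 => slot 3
584: h=3, probe 3,4 => slot 4
81: h=4, probe 4,5 => slot 5
31: h=3, probe 3,4,5,6 => slot 6
752: h=3, probe 3,4,5,6,0 => slot 0
Table: [752, ., ., 136, 584, 81, 31]

9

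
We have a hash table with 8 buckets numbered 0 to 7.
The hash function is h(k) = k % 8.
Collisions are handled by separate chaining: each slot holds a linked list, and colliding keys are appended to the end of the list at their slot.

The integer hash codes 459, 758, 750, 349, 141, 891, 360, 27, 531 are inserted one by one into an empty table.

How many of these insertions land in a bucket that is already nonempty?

459 → bucket 3
758 → bucket 6
750 → bucket 6 (collision)
349 → bucket 5
141 → bucket 5 (collision)
891 → bucket 3 (collision)
360 → bucket 0
27 → bucket 3 (collision)
531 → bucket 3 (collision)
Final buckets:
0: 360
1: ∅
2: ∅
3: 459 -> 891 -> 27 -> 531
4: ∅
5: 349 -> 141
6: 758 -> 750
7: ∅

5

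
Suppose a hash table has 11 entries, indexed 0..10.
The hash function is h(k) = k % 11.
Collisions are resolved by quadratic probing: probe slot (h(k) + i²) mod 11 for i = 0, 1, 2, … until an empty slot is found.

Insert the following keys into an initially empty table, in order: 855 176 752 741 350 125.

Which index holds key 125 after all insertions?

2

855: h=8 -> slot 8
176: h=0 -> slot 0
752: h=4 -> slot 4
741: h=4, probe 4,5 -> slot 5
350: h=9 -> slot 9
125: h=4, probe 4,5,8,2 -> slot 2
Table: [176, ., 125, ., 752, 741, ., ., 855, 350, .]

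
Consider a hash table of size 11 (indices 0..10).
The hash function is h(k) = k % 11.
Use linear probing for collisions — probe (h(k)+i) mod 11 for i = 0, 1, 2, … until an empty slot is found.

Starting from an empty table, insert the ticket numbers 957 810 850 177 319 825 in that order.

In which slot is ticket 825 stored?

957 hashes to 0; slot 0 is free → place at 0.
810 hashes to 7; slot 7 is free → place at 7.
850 hashes to 3; slot 3 is free → place at 3.
177 hashes to 1; slot 1 is free → place at 1.
319 hashes to 0; 0,1 taken → place at 2.
825 hashes to 0; 0,1,2,3 taken → place at 4.
Table: [957, 177, 319, 850, 825, ., ., 810, ., ., .]

4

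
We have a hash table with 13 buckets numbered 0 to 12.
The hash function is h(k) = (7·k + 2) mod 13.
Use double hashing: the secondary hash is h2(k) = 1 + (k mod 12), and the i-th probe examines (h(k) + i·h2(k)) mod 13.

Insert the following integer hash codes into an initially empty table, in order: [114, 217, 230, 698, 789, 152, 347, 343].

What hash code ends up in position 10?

789

114: h=7 -> slot 7
217: h=0 -> slot 0
230: h=0, h2=3, probe 0,3 -> slot 3
698: h=0, h2=3, probe 0,3,6 -> slot 6
789: h=0, h2=10, probe 0,10 -> slot 10
152: h=0, h2=9, probe 0,9 -> slot 9
347: h=0, h2=12, probe 0,12 -> slot 12
343: h=11 -> slot 11
Table: [217, ∅, ∅, 230, ∅, ∅, 698, 114, ∅, 152, 789, 343, 347]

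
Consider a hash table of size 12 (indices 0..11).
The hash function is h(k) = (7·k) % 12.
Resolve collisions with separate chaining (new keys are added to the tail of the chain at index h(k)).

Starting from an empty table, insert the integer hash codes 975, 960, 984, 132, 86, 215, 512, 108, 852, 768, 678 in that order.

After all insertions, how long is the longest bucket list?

6

Insert 975: h=9, bucket 9 empty -> new chain.
Insert 960: h=0, bucket 0 empty -> new chain.
Insert 984: h=0, bucket 0 nonempty -> append to chain.
Insert 132: h=0, bucket 0 nonempty -> append to chain.
Insert 86: h=2, bucket 2 empty -> new chain.
Insert 215: h=5, bucket 5 empty -> new chain.
Insert 512: h=8, bucket 8 empty -> new chain.
Insert 108: h=0, bucket 0 nonempty -> append to chain.
Insert 852: h=0, bucket 0 nonempty -> append to chain.
Insert 768: h=0, bucket 0 nonempty -> append to chain.
Insert 678: h=6, bucket 6 empty -> new chain.
Final buckets:
0: 960 -> 984 -> 132 -> 108 -> 852 -> 768
1: ∅
2: 86
3: ∅
4: ∅
5: 215
6: 678
7: ∅
8: 512
9: 975
10: ∅
11: ∅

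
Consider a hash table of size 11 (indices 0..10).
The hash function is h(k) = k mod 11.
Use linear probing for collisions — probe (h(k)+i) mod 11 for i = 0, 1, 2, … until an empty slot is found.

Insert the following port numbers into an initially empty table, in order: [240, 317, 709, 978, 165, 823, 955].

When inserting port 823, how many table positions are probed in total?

Insert 240: h=9, slot 9 empty → index 9.
Insert 317: h=9, slot 9 occupied → index 10.
Insert 709: h=5, slot 5 empty → index 5.
Insert 978: h=10, slot 10 occupied → index 0.
Insert 165: h=0, slot 0 occupied → index 1.
Insert 823: h=9, slots 9,10,0,1 occupied → index 2.
Insert 955: h=9, slots 9,10,0,1,2 occupied → index 3.
Table: [978, 165, 823, 955, -, 709, -, -, -, 240, 317]

5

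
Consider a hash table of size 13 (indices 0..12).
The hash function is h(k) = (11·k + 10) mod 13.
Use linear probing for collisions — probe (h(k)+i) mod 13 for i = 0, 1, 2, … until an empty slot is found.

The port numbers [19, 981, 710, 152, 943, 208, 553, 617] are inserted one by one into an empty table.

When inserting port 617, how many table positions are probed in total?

4

19: h=11 => slot 11
981: h=11, probe 11,12 => slot 12
710: h=7 => slot 7
152: h=5 => slot 5
943: h=9 => slot 9
208: h=10 => slot 10
553: h=9, probe 9,10,11,12,0 => slot 0
617: h=11, probe 11,12,0,1 => slot 1
Table: [553, 617, _, _, _, 152, _, 710, _, 943, 208, 19, 981]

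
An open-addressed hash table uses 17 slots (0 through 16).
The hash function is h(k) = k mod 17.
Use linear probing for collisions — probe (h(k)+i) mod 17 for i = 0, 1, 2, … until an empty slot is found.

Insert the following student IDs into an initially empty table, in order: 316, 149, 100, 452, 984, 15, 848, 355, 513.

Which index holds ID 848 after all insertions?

1

Insert 316: h=10, slot 10 empty -> index 10.
Insert 149: h=13, slot 13 empty -> index 13.
Insert 100: h=15, slot 15 empty -> index 15.
Insert 452: h=10, slot 10 occupied -> index 11.
Insert 984: h=15, slot 15 occupied -> index 16.
Insert 15: h=15, slots 15,16 occupied -> index 0.
Insert 848: h=15, slots 15,16,0 occupied -> index 1.
Insert 355: h=15, slots 15,16,0,1 occupied -> index 2.
Insert 513: h=3, slot 3 empty -> index 3.
Table: [15, 848, 355, 513, -, -, -, -, -, -, 316, 452, -, 149, -, 100, 984]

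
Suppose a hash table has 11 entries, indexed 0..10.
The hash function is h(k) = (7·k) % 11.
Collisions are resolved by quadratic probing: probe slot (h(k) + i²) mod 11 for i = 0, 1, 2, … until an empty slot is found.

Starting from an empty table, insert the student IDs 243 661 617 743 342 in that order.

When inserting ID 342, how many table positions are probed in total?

4

Insert 243: h=7, slot 7 empty → index 7.
Insert 661: h=7, slot 7 occupied → index 8.
Insert 617: h=7, slots 7,8 occupied → index 0.
Insert 743: h=9, slot 9 empty → index 9.
Insert 342: h=7, slots 7,8,0 occupied → index 5.
Table: [617, _, _, _, _, 342, _, 243, 661, 743, _]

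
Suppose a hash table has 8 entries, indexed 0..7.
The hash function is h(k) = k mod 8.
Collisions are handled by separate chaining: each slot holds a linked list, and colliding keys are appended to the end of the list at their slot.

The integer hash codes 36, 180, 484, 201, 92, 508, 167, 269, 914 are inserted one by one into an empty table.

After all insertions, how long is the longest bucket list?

36 -> bucket 4
180 -> bucket 4 (collision)
484 -> bucket 4 (collision)
201 -> bucket 1
92 -> bucket 4 (collision)
508 -> bucket 4 (collision)
167 -> bucket 7
269 -> bucket 5
914 -> bucket 2
Final buckets:
0: .
1: 201
2: 914
3: .
4: 36 -> 180 -> 484 -> 92 -> 508
5: 269
6: .
7: 167

5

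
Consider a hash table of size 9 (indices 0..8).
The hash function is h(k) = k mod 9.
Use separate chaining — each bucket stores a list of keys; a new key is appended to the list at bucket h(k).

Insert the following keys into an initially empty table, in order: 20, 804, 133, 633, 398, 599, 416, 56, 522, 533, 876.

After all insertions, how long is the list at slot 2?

5

Insert 20: h=2, bucket 2 empty → new chain.
Insert 804: h=3, bucket 3 empty → new chain.
Insert 133: h=7, bucket 7 empty → new chain.
Insert 633: h=3, bucket 3 nonempty → append to chain.
Insert 398: h=2, bucket 2 nonempty → append to chain.
Insert 599: h=5, bucket 5 empty → new chain.
Insert 416: h=2, bucket 2 nonempty → append to chain.
Insert 56: h=2, bucket 2 nonempty → append to chain.
Insert 522: h=0, bucket 0 empty → new chain.
Insert 533: h=2, bucket 2 nonempty → append to chain.
Insert 876: h=3, bucket 3 nonempty → append to chain.
Final buckets:
0: 522
1: _
2: 20 -> 398 -> 416 -> 56 -> 533
3: 804 -> 633 -> 876
4: _
5: 599
6: _
7: 133
8: _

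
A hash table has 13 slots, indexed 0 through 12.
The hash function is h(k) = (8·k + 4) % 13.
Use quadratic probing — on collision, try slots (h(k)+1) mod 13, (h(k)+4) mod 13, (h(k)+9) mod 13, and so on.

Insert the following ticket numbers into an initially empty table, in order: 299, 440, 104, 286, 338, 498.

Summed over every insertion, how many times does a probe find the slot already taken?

Insert 299: h=4, slot 4 empty => index 4.
Insert 440: h=1, slot 1 empty => index 1.
Insert 104: h=4, slot 4 occupied => index 5.
Insert 286: h=4, slots 4,5 occupied => index 8.
Insert 338: h=4, slots 4,5,8 occupied => index 0.
Insert 498: h=10, slot 10 empty => index 10.
Table: [338, 440, -, -, 299, 104, -, -, 286, -, 498, -, -]

6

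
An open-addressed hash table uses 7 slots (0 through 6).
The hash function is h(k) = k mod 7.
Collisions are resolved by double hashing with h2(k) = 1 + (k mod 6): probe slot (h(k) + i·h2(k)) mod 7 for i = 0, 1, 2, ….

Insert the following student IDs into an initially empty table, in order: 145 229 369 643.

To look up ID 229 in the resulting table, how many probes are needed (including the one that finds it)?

2

145 hashes to 5; slot 5 is free => place at 5.
229 hashes to 5, h2=2; 5 taken => place at 0.
369 hashes to 5, h2=4; 5 taken => place at 2.
643 hashes to 6; slot 6 is free => place at 6.
Table: [229, —, 369, —, —, 145, 643]
Lookup 229: h=5, h2=2, probe 5,0 → found at 0.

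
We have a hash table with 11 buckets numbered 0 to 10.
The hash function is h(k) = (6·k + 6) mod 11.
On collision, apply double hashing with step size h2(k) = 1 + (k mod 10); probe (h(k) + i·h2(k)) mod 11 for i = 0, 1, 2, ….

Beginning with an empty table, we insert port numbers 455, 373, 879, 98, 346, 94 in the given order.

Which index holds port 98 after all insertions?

455 hashes to 8; slot 8 is free -> place at 8.
373 hashes to 0; slot 0 is free -> place at 0.
879 hashes to 0, h2=10; 0 taken -> place at 10.
98 hashes to 0, h2=9; 0 taken -> place at 9.
346 hashes to 3; slot 3 is free -> place at 3.
94 hashes to 9, h2=5; 9,3,8 taken -> place at 2.
Table: [373, ∅, 94, 346, ∅, ∅, ∅, ∅, 455, 98, 879]

9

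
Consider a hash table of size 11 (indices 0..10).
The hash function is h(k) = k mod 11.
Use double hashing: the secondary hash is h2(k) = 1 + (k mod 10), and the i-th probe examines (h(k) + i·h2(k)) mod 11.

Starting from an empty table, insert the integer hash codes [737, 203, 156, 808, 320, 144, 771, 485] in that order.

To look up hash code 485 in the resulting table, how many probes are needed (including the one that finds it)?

Insert 737: h=0, slot 0 empty => index 0.
Insert 203: h=5, slot 5 empty => index 5.
Insert 156: h=2, slot 2 empty => index 2.
Insert 808: h=5, h2=9, slot 5 occupied => index 3.
Insert 320: h=1, slot 1 empty => index 1.
Insert 144: h=1, h2=5, slot 1 occupied => index 6.
Insert 771: h=1, h2=2, slots 1,3,5 occupied => index 7.
Insert 485: h=1, h2=6, slots 1,7,2 occupied => index 8.
Table: [737, 320, 156, 808, -, 203, 144, 771, 485, -, -]
Lookup 485: h=1, h2=6, probe 1,7,2,8 → found at 8.

4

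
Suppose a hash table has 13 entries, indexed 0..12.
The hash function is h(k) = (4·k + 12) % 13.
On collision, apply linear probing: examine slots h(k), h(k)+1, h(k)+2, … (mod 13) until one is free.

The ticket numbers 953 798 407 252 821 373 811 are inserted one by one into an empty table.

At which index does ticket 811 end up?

10

953 hashes to 2; slot 2 is free -> place at 2.
798 hashes to 6; slot 6 is free -> place at 6.
407 hashes to 2; 2 taken -> place at 3.
252 hashes to 6; 6 taken -> place at 7.
821 hashes to 7; 7 taken -> place at 8.
373 hashes to 9; slot 9 is free -> place at 9.
811 hashes to 6; 6,7,8,9 taken -> place at 10.
Table: [_, _, 953, 407, _, _, 798, 252, 821, 373, 811, _, _]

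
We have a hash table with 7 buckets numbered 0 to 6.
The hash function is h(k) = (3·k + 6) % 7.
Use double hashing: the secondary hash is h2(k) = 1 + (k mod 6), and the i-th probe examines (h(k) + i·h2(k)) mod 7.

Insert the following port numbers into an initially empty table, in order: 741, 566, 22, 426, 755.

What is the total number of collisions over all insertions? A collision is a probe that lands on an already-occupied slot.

741: h=3 => slot 3
566: h=3, h2=3, probe 3,6 => slot 6
22: h=2 => slot 2
426: h=3, h2=1, probe 3,4 => slot 4
755: h=3, h2=6, probe 3,2,1 => slot 1
Table: [—, 755, 22, 741, 426, —, 566]

4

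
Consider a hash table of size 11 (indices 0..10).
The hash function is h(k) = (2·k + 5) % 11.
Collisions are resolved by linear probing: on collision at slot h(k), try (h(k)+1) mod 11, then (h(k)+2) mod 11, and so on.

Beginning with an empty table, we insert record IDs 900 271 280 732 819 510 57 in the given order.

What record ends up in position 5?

900 hashes to 1; slot 1 is free → place at 1.
271 hashes to 8; slot 8 is free → place at 8.
280 hashes to 4; slot 4 is free → place at 4.
732 hashes to 6; slot 6 is free → place at 6.
819 hashes to 4; 4 taken → place at 5.
510 hashes to 2; slot 2 is free → place at 2.
57 hashes to 9; slot 9 is free → place at 9.
Table: [∅, 900, 510, ∅, 280, 819, 732, ∅, 271, 57, ∅]

819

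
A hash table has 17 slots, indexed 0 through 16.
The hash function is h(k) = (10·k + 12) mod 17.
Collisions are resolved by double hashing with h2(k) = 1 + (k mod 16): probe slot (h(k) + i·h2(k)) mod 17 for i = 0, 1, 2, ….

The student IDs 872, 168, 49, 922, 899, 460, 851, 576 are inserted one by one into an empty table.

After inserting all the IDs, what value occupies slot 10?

576

872: h=11 → slot 11
168: h=9 → slot 9
49: h=9, h2=2, probe 9,11,13 → slot 13
922: h=1 → slot 1
899: h=9, h2=4, probe 9,13,0 → slot 0
460: h=5 → slot 5
851: h=5, h2=4, probe 5,9,13,0,4 → slot 4
576: h=9, h2=1, probe 9,10 → slot 10
Table: [899, 922, -, -, 851, 460, -, -, -, 168, 576, 872, -, 49, -, -, -]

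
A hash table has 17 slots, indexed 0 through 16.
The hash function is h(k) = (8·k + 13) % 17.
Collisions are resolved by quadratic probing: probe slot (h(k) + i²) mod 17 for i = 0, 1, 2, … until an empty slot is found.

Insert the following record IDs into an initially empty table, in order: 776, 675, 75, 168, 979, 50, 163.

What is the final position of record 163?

776 hashes to 16; slot 16 is free → place at 16.
675 hashes to 7; slot 7 is free → place at 7.
75 hashes to 1; slot 1 is free → place at 1.
168 hashes to 14; slot 14 is free → place at 14.
979 hashes to 8; slot 8 is free → place at 8.
50 hashes to 5; slot 5 is free → place at 5.
163 hashes to 8; 8 taken → place at 9.
Table: [_, 75, _, _, _, 50, _, 675, 979, 163, _, _, _, _, 168, _, 776]

9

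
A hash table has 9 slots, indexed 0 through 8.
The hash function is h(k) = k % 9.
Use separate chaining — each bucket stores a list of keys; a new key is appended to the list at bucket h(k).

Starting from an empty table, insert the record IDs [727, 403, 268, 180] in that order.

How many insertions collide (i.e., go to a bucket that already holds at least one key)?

Insert 727: h=7, bucket 7 empty → new chain.
Insert 403: h=7, bucket 7 nonempty → append to chain.
Insert 268: h=7, bucket 7 nonempty → append to chain.
Insert 180: h=0, bucket 0 empty → new chain.
Final buckets:
0: 180
1: .
2: .
3: .
4: .
5: .
6: .
7: 727 -> 403 -> 268
8: .

2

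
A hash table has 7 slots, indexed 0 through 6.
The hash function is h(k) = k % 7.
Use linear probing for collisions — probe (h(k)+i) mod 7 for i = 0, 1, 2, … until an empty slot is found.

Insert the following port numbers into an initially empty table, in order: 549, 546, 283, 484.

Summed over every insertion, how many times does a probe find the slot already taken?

549 hashes to 3; slot 3 is free → place at 3.
546 hashes to 0; slot 0 is free → place at 0.
283 hashes to 3; 3 taken → place at 4.
484 hashes to 1; slot 1 is free → place at 1.
Table: [546, 484, ., 549, 283, ., .]

1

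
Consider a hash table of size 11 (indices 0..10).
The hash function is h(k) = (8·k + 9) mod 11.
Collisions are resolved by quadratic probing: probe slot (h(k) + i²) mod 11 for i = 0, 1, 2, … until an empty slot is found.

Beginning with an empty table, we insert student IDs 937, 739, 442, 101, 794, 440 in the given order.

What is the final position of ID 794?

8

Insert 937: h=3, slot 3 empty → index 3.
Insert 739: h=3, slot 3 occupied → index 4.
Insert 442: h=3, slots 3,4 occupied → index 7.
Insert 101: h=3, slots 3,4,7 occupied → index 1.
Insert 794: h=3, slots 3,4,7,1 occupied → index 8.
Insert 440: h=9, slot 9 empty → index 9.
Table: [-, 101, -, 937, 739, -, -, 442, 794, 440, -]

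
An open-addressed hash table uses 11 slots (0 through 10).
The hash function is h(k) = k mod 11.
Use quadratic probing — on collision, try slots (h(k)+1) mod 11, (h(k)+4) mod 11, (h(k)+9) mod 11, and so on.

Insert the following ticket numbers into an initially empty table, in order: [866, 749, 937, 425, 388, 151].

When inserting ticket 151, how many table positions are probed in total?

866: h=8 => slot 8
749: h=1 => slot 1
937: h=2 => slot 2
425: h=7 => slot 7
388: h=3 => slot 3
151: h=8, probe 8,9 => slot 9
Table: [-, 749, 937, 388, -, -, -, 425, 866, 151, -]

2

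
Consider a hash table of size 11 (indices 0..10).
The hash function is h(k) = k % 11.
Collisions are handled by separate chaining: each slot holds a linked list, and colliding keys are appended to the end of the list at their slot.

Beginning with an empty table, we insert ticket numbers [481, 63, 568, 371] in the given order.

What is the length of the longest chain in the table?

3

481 → bucket 8
63 → bucket 8 (collision)
568 → bucket 7
371 → bucket 8 (collision)
Final buckets:
0: ∅
1: ∅
2: ∅
3: ∅
4: ∅
5: ∅
6: ∅
7: 568
8: 481 -> 63 -> 371
9: ∅
10: ∅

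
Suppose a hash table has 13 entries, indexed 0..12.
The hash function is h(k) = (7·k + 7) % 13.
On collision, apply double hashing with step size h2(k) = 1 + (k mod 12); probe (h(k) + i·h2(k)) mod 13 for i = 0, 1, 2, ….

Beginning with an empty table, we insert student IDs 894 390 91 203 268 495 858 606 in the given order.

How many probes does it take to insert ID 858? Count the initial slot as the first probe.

Insert 894: h=12, slot 12 empty => index 12.
Insert 390: h=7, slot 7 empty => index 7.
Insert 91: h=7, h2=8, slot 7 occupied => index 2.
Insert 203: h=11, slot 11 empty => index 11.
Insert 268: h=11, h2=5, slot 11 occupied => index 3.
Insert 495: h=1, slot 1 empty => index 1.
Insert 858: h=7, h2=7, slots 7,1 occupied => index 8.
Insert 606: h=11, h2=7, slot 11 occupied => index 5.
Table: [—, 495, 91, 268, —, 606, —, 390, 858, —, —, 203, 894]

3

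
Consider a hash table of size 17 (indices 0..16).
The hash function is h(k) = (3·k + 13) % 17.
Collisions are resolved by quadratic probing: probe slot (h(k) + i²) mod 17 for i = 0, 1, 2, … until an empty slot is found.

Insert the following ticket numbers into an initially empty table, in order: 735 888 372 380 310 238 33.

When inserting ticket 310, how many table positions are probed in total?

Insert 735: h=8, slot 8 empty => index 8.
Insert 888: h=8, slot 8 occupied => index 9.
Insert 372: h=7, slot 7 empty => index 7.
Insert 380: h=14, slot 14 empty => index 14.
Insert 310: h=8, slots 8,9 occupied => index 12.
Insert 238: h=13, slot 13 empty => index 13.
Insert 33: h=10, slot 10 empty => index 10.
Table: [∅, ∅, ∅, ∅, ∅, ∅, ∅, 372, 735, 888, 33, ∅, 310, 238, 380, ∅, ∅]

3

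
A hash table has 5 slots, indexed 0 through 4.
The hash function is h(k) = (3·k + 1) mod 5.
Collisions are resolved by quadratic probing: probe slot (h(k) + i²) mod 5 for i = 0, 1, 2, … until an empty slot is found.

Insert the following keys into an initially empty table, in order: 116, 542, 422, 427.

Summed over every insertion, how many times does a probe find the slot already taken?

3

116: h=4 -> slot 4
542: h=2 -> slot 2
422: h=2, probe 2,3 -> slot 3
427: h=2, probe 2,3,1 -> slot 1
Table: [∅, 427, 542, 422, 116]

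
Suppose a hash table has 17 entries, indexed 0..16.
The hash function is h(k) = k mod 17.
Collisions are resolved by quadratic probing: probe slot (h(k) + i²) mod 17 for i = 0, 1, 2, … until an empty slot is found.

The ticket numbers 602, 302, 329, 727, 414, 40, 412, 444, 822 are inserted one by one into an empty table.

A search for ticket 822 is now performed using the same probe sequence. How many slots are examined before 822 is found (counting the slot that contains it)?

602: h=7 → slot 7
302: h=13 → slot 13
329: h=6 → slot 6
727: h=13, probe 13,14 → slot 14
414: h=6, probe 6,7,10 → slot 10
40: h=6, probe 6,7,10,15 → slot 15
412: h=4 → slot 4
444: h=2 → slot 2
822: h=6, probe 6,7,10,15,5 → slot 5
Table: [-, -, 444, -, 412, 822, 329, 602, -, -, 414, -, -, 302, 727, 40, -]
Lookup 822: h=6, probe 6,7,10,15,5 → found at 5.

5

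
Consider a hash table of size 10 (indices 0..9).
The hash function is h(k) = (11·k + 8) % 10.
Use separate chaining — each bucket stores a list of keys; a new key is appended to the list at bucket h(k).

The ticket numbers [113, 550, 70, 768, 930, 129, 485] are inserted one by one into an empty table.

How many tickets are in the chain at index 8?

Insert 113: h=1, bucket 1 empty -> new chain.
Insert 550: h=8, bucket 8 empty -> new chain.
Insert 70: h=8, bucket 8 nonempty -> append to chain.
Insert 768: h=6, bucket 6 empty -> new chain.
Insert 930: h=8, bucket 8 nonempty -> append to chain.
Insert 129: h=7, bucket 7 empty -> new chain.
Insert 485: h=3, bucket 3 empty -> new chain.
Final buckets:
0: ∅
1: 113
2: ∅
3: 485
4: ∅
5: ∅
6: 768
7: 129
8: 550 -> 70 -> 930
9: ∅

3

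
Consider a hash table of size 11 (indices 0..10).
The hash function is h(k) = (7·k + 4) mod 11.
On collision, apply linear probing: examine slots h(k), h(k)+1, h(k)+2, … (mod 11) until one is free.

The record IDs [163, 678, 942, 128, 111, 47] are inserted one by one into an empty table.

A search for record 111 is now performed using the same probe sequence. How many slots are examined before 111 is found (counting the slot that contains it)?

3

Insert 163: h=1, slot 1 empty => index 1.
Insert 678: h=9, slot 9 empty => index 9.
Insert 942: h=9, slot 9 occupied => index 10.
Insert 128: h=9, slots 9,10 occupied => index 0.
Insert 111: h=0, slots 0,1 occupied => index 2.
Insert 47: h=3, slot 3 empty => index 3.
Table: [128, 163, 111, 47, —, —, —, —, —, 678, 942]
Lookup 111: h=0, probe 0,1,2 → found at 2.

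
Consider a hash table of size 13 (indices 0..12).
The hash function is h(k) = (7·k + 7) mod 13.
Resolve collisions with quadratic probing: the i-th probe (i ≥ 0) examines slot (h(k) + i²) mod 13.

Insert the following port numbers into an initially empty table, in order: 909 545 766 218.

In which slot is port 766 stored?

4

909 hashes to 0; slot 0 is free => place at 0.
545 hashes to 0; 0 taken => place at 1.
766 hashes to 0; 0,1 taken => place at 4.
218 hashes to 12; slot 12 is free => place at 12.
Table: [909, 545, -, -, 766, -, -, -, -, -, -, -, 218]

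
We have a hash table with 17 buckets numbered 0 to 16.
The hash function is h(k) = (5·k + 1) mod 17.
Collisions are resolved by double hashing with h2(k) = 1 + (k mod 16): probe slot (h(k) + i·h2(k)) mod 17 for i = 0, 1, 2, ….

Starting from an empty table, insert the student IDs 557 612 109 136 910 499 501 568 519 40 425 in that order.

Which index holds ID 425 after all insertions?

4

557: h=15 -> slot 15
612: h=1 -> slot 1
109: h=2 -> slot 2
136: h=1, h2=9, probe 1,10 -> slot 10
910: h=12 -> slot 12
499: h=14 -> slot 14
501: h=7 -> slot 7
568: h=2, h2=9, probe 2,11 -> slot 11
519: h=12, h2=8, probe 12,3 -> slot 3
40: h=14, h2=9, probe 14,6 -> slot 6
425: h=1, h2=10, probe 1,11,4 -> slot 4
Table: [—, 612, 109, 519, 425, —, 40, 501, —, —, 136, 568, 910, —, 499, 557, —]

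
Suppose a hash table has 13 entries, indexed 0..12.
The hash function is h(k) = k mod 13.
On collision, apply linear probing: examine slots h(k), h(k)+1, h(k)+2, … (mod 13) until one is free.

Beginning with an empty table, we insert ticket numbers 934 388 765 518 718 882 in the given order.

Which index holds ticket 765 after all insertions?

0

934 hashes to 11; slot 11 is free -> place at 11.
388 hashes to 11; 11 taken -> place at 12.
765 hashes to 11; 11,12 taken -> place at 0.
518 hashes to 11; 11,12,0 taken -> place at 1.
718 hashes to 3; slot 3 is free -> place at 3.
882 hashes to 11; 11,12,0,1 taken -> place at 2.
Table: [765, 518, 882, 718, -, -, -, -, -, -, -, 934, 388]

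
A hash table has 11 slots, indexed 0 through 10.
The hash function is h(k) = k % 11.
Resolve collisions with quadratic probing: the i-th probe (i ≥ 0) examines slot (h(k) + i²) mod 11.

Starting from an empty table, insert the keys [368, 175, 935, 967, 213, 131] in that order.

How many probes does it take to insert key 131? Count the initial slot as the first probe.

368 hashes to 5; slot 5 is free => place at 5.
175 hashes to 10; slot 10 is free => place at 10.
935 hashes to 0; slot 0 is free => place at 0.
967 hashes to 10; 10,0 taken => place at 3.
213 hashes to 4; slot 4 is free => place at 4.
131 hashes to 10; 10,0,3 taken => place at 8.
Table: [935, _, _, 967, 213, 368, _, _, 131, _, 175]

4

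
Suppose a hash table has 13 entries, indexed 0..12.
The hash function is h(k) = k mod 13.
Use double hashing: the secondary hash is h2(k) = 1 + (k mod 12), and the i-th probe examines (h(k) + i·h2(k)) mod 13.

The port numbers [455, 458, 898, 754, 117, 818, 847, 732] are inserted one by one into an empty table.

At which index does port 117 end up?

10

Insert 455: h=0, slot 0 empty → index 0.
Insert 458: h=3, slot 3 empty → index 3.
Insert 898: h=1, slot 1 empty → index 1.
Insert 754: h=0, h2=11, slot 0 occupied → index 11.
Insert 117: h=0, h2=10, slot 0 occupied → index 10.
Insert 818: h=12, slot 12 empty → index 12.
Insert 847: h=2, slot 2 empty → index 2.
Insert 732: h=4, slot 4 empty → index 4.
Table: [455, 898, 847, 458, 732, ., ., ., ., ., 117, 754, 818]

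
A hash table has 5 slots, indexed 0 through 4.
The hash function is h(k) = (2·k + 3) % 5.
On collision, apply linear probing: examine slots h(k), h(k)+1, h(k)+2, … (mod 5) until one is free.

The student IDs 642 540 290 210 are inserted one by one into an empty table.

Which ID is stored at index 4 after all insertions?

642 hashes to 2; slot 2 is free → place at 2.
540 hashes to 3; slot 3 is free → place at 3.
290 hashes to 3; 3 taken → place at 4.
210 hashes to 3; 3,4 taken → place at 0.
Table: [210, —, 642, 540, 290]

290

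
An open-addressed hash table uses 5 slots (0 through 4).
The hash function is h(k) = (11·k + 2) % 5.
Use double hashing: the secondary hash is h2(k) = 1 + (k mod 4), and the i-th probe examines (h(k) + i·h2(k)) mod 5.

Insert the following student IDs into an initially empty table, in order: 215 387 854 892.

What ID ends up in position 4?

Insert 215: h=2, slot 2 empty → index 2.
Insert 387: h=4, slot 4 empty → index 4.
Insert 854: h=1, slot 1 empty → index 1.
Insert 892: h=4, h2=1, slot 4 occupied → index 0.
Table: [892, 854, 215, ∅, 387]

387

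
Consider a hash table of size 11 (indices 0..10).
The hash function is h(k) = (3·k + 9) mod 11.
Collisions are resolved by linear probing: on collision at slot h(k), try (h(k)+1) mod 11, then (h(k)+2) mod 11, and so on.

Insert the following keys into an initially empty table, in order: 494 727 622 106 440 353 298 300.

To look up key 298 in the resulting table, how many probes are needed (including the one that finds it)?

3

494: h=6 -> slot 6
727: h=1 -> slot 1
622: h=5 -> slot 5
106: h=8 -> slot 8
440: h=9 -> slot 9
353: h=1, probe 1,2 -> slot 2
298: h=1, probe 1,2,3 -> slot 3
300: h=7 -> slot 7
Table: [—, 727, 353, 298, —, 622, 494, 300, 106, 440, —]
Lookup 298: h=1, probe 1,2,3 → found at 3.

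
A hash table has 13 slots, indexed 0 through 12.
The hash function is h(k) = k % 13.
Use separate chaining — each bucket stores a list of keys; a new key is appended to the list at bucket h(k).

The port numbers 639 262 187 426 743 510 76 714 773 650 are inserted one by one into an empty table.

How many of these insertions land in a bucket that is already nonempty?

2

Insert 639: h=2, bucket 2 empty → new chain.
Insert 262: h=2, bucket 2 nonempty → append to chain.
Insert 187: h=5, bucket 5 empty → new chain.
Insert 426: h=10, bucket 10 empty → new chain.
Insert 743: h=2, bucket 2 nonempty → append to chain.
Insert 510: h=3, bucket 3 empty → new chain.
Insert 76: h=11, bucket 11 empty → new chain.
Insert 714: h=12, bucket 12 empty → new chain.
Insert 773: h=6, bucket 6 empty → new chain.
Insert 650: h=0, bucket 0 empty → new chain.
Final buckets:
0: 650
1: .
2: 639 -> 262 -> 743
3: 510
4: .
5: 187
6: 773
7: .
8: .
9: .
10: 426
11: 76
12: 714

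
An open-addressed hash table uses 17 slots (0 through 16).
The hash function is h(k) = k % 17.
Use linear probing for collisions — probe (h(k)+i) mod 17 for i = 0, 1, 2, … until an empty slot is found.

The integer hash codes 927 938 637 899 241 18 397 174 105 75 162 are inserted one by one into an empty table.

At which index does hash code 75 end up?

927 hashes to 9; slot 9 is free -> place at 9.
938 hashes to 3; slot 3 is free -> place at 3.
637 hashes to 8; slot 8 is free -> place at 8.
899 hashes to 15; slot 15 is free -> place at 15.
241 hashes to 3; 3 taken -> place at 4.
18 hashes to 1; slot 1 is free -> place at 1.
397 hashes to 6; slot 6 is free -> place at 6.
174 hashes to 4; 4 taken -> place at 5.
105 hashes to 3; 3,4,5,6 taken -> place at 7.
75 hashes to 7; 7,8,9 taken -> place at 10.
162 hashes to 9; 9,10 taken -> place at 11.
Table: [—, 18, —, 938, 241, 174, 397, 105, 637, 927, 75, 162, —, —, —, 899, —]

10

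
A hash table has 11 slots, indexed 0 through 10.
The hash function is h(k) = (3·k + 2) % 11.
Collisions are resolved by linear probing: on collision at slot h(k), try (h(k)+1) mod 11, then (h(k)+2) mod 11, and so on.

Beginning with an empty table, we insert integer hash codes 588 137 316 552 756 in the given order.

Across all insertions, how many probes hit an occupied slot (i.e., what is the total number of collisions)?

588: h=6 → slot 6
137: h=6, probe 6,7 → slot 7
316: h=4 → slot 4
552: h=8 → slot 8
756: h=4, probe 4,5 → slot 5
Table: [-, -, -, -, 316, 756, 588, 137, 552, -, -]

2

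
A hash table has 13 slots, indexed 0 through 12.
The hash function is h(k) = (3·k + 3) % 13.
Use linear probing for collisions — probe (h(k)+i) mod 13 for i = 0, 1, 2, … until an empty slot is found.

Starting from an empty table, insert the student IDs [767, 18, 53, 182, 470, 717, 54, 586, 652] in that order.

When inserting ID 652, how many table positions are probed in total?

767: h=3 => slot 3
18: h=5 => slot 5
53: h=6 => slot 6
182: h=3, probe 3,4 => slot 4
470: h=9 => slot 9
717: h=9, probe 9,10 => slot 10
54: h=9, probe 9,10,11 => slot 11
586: h=6, probe 6,7 => slot 7
652: h=9, probe 9,10,11,12 => slot 12
Table: [∅, ∅, ∅, 767, 182, 18, 53, 586, ∅, 470, 717, 54, 652]

4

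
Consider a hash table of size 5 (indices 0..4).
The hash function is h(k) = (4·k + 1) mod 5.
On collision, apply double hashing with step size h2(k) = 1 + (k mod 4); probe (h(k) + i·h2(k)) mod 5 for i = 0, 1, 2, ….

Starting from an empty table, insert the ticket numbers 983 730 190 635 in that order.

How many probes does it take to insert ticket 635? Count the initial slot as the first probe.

2

Insert 983: h=3, slot 3 empty → index 3.
Insert 730: h=1, slot 1 empty → index 1.
Insert 190: h=1, h2=3, slot 1 occupied → index 4.
Insert 635: h=1, h2=4, slot 1 occupied → index 0.
Table: [635, 730, —, 983, 190]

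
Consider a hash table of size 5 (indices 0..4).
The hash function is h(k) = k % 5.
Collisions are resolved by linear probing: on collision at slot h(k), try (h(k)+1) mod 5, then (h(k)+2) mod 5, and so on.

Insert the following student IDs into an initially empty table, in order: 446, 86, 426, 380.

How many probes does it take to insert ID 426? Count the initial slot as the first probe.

3

446: h=1 -> slot 1
86: h=1, probe 1,2 -> slot 2
426: h=1, probe 1,2,3 -> slot 3
380: h=0 -> slot 0
Table: [380, 446, 86, 426, -]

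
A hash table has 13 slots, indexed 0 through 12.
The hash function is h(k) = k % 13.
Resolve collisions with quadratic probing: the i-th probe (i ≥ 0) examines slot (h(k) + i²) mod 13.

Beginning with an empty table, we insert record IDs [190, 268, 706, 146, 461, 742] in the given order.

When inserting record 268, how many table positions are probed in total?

2

190 hashes to 8; slot 8 is free → place at 8.
268 hashes to 8; 8 taken → place at 9.
706 hashes to 4; slot 4 is free → place at 4.
146 hashes to 3; slot 3 is free → place at 3.
461 hashes to 6; slot 6 is free → place at 6.
742 hashes to 1; slot 1 is free → place at 1.
Table: [—, 742, —, 146, 706, —, 461, —, 190, 268, —, —, —]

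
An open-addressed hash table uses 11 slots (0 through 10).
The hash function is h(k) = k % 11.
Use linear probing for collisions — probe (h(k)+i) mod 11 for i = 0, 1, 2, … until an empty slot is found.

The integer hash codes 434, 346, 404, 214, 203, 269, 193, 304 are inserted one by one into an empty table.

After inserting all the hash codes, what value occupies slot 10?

269

434: h=5 → slot 5
346: h=5, probe 5,6 → slot 6
404: h=8 → slot 8
214: h=5, probe 5,6,7 → slot 7
203: h=5, probe 5,6,7,8,9 → slot 9
269: h=5, probe 5,6,7,8,9,10 → slot 10
193: h=6, probe 6,7,8,9,10,0 → slot 0
304: h=7, probe 7,8,9,10,0,1 → slot 1
Table: [193, 304, ., ., ., 434, 346, 214, 404, 203, 269]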